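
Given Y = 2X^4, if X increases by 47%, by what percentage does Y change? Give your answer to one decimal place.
366.9%

For Y = 2X^4:
If X → X(1 + 0.47)
Then Y → Y · (1 + 0.47)^4
     ≈ Y · 4.6695

Percentage change = ((1 + 0.47)^4 − 1) × 100% ≈ 366.9%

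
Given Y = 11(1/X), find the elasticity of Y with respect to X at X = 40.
Elasticity = -1

Elasticity = (dY/dX) · (X/Y)

dY/dX = -11/X²
At X = 40: dY/dX = -11/1600, Y = 11/40

Elasticity = (-11/1600) · (40 / (11/40)) = -1

Interpretation: for a small percentage change in X, the percentage change in Y is approximately -1.00 times as large.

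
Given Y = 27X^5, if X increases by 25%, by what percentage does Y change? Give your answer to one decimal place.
205.2%

For Y = 27X^5:
If X → X(1 + 0.25)
Then Y → Y · (1 + 0.25)^5
     ≈ Y · 3.0518

Percentage change = ((1 + 0.25)^5 − 1) × 100% ≈ 205.2%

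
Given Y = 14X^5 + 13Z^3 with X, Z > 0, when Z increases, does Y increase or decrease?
Y increases

Taking the partial derivative:
∂Y/∂Z = 39Z^2

∂Y/∂Z = 39Z^2 > 0 (assuming positive values)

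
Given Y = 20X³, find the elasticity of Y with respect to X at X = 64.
Elasticity = 3

Elasticity = (dY/dX) · (X/Y)

dY/dX = 60·X²
At X = 64: dY/dX = 245760, Y = 5242880

Elasticity = 245760 · (64 / 5242880) = 3

Interpretation: for a small percentage change in X, the percentage change in Y is approximately 3.00 times as large.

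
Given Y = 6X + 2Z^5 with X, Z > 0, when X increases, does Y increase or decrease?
Y increases

Taking the partial derivative:
∂Y/∂X = 6

∂Y/∂X = 6 > 0 (assuming positive values)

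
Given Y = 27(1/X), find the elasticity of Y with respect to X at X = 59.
Elasticity = -1

Elasticity = (dY/dX) · (X/Y)

dY/dX = -27/X²
At X = 59: dY/dX = -27/3481, Y = 27/59

Elasticity = (-27/3481) · (59 / (27/59)) = -1

Interpretation: for a small percentage change in X, the percentage change in Y is approximately -1.00 times as large.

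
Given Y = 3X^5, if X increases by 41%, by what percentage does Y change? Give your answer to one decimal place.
457.3%

For Y = 3X^5:
If X → X(1 + 0.41)
Then Y → Y · (1 + 0.41)^5
     ≈ Y · 5.5731

Percentage change = ((1 + 0.41)^5 − 1) × 100% ≈ 457.3%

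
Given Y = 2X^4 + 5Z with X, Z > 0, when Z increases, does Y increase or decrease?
Y increases

Taking the partial derivative:
∂Y/∂Z = 5

∂Y/∂Z = 5 > 0 (assuming positive values)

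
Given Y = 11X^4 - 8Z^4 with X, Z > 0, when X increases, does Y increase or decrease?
Y increases

Taking the partial derivative:
∂Y/∂X = 44X^3

∂Y/∂X = 44X^3 > 0 (assuming positive values)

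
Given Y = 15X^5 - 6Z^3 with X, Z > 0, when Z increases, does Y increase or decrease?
Y decreases

Taking the partial derivative:
∂Y/∂Z = -18Z^2

∂Y/∂Z = -18Z^2 < 0 (assuming positive values)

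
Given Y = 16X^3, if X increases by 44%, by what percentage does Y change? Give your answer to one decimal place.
198.6%

For Y = 16X^3:
If X → X(1 + 0.44)
Then Y → Y · (1 + 0.44)^3
     ≈ Y · 2.9860

Percentage change = ((1 + 0.44)^3 − 1) × 100% ≈ 198.6%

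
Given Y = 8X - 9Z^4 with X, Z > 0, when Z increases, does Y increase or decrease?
Y decreases

Taking the partial derivative:
∂Y/∂Z = -36Z^3

∂Y/∂Z = -36Z^3 < 0 (assuming positive values)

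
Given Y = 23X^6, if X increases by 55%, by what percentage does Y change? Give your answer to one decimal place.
1286.7%

For Y = 23X^6:
If X → X(1 + 0.55)
Then Y → Y · (1 + 0.55)^6
     ≈ Y · 13.8672

Percentage change = ((1 + 0.55)^6 − 1) × 100% ≈ 1286.7%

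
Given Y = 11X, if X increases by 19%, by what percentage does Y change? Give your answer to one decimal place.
19.0%

For Y = 11X:
If X → X(1 + 0.19)
Then Y → Y · (1 + 0.19)^1
     = Y · 1.1900

Percentage change = ((1 + 0.19)^1 − 1) × 100% = 19.0%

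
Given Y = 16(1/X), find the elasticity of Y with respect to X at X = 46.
Elasticity = -1

Elasticity = (dY/dX) · (X/Y)

dY/dX = -16/X²
At X = 46: dY/dX = -4/529, Y = 8/23

Elasticity = (-4/529) · (46 / (8/23)) = -1

Interpretation: for a small percentage change in X, the percentage change in Y is approximately -1.00 times as large.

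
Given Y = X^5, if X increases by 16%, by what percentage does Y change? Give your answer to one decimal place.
110.0%

For Y = X^5:
If X → X(1 + 0.16)
Then Y → Y · (1 + 0.16)^5
     ≈ Y · 2.1003

Percentage change = ((1 + 0.16)^5 − 1) × 100% ≈ 110.0%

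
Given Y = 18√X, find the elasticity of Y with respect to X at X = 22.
Elasticity = 1/2

Elasticity = (dY/dX) · (X/Y)

dY/dX = 9/√X
At X = 22: dY/dX = 9·√22/22, Y = 18·√22

Elasticity = (9·√22/22) · (22 / (18·√22)) = 1/2

Interpretation: for a small percentage change in X, the percentage change in Y is approximately 0.50 times as large.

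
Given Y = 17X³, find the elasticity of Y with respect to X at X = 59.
Elasticity = 3

Elasticity = (dY/dX) · (X/Y)

dY/dX = 51·X²
At X = 59: dY/dX = 177531, Y = 3491443

Elasticity = 177531 · (59 / 3491443) = 3

Interpretation: for a small percentage change in X, the percentage change in Y is approximately 3.00 times as large.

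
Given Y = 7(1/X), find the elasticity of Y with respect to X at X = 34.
Elasticity = -1

Elasticity = (dY/dX) · (X/Y)

dY/dX = -7/X²
At X = 34: dY/dX = -7/1156, Y = 7/34

Elasticity = (-7/1156) · (34 / (7/34)) = -1

Interpretation: for a small percentage change in X, the percentage change in Y is approximately -1.00 times as large.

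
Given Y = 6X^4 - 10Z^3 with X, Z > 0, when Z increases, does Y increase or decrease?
Y decreases

Taking the partial derivative:
∂Y/∂Z = -30Z^2

∂Y/∂Z = -30Z^2 < 0 (assuming positive values)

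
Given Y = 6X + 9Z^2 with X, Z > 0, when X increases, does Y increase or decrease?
Y increases

Taking the partial derivative:
∂Y/∂X = 6

∂Y/∂X = 6 > 0 (assuming positive values)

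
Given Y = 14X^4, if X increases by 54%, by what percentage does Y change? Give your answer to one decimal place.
462.4%

For Y = 14X^4:
If X → X(1 + 0.54)
Then Y → Y · (1 + 0.54)^4
     ≈ Y · 5.6245

Percentage change = ((1 + 0.54)^4 − 1) × 100% ≈ 462.4%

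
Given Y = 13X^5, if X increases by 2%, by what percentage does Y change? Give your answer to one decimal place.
10.4%

For Y = 13X^5:
If X → X(1 + 0.02)
Then Y → Y · (1 + 0.02)^5
     ≈ Y · 1.1041

Percentage change = ((1 + 0.02)^5 − 1) × 100% ≈ 10.4%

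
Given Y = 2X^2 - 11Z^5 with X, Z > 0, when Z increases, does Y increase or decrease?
Y decreases

Taking the partial derivative:
∂Y/∂Z = -55Z^4

∂Y/∂Z = -55Z^4 < 0 (assuming positive values)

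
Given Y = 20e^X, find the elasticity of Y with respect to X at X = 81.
Elasticity = 81

Elasticity = (dY/dX) · (X/Y)

dY/dX = 20·e^X
At X = 81: dY/dX = 20·e^81, Y = 20·e^81

Elasticity = (20·e^81) · (81 / (20·e^81)) = 81

Interpretation: for a small percentage change in X, the percentage change in Y is approximately 81.00 times as large.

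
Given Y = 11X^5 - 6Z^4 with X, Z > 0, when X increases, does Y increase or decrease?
Y increases

Taking the partial derivative:
∂Y/∂X = 55X^4

∂Y/∂X = 55X^4 > 0 (assuming positive values)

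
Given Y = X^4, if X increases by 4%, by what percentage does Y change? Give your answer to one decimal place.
17.0%

For Y = X^4:
If X → X(1 + 0.04)
Then Y → Y · (1 + 0.04)^4
     ≈ Y · 1.1699

Percentage change = ((1 + 0.04)^4 − 1) × 100% ≈ 17.0%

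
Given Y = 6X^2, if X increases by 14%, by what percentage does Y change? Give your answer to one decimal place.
30.0%

For Y = 6X^2:
If X → X(1 + 0.14)
Then Y → Y · (1 + 0.14)^2
     = Y · 1.2996

Percentage change = ((1 + 0.14)^2 − 1) × 100% ≈ 30.0%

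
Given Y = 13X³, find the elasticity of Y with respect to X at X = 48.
Elasticity = 3

Elasticity = (dY/dX) · (X/Y)

dY/dX = 39·X²
At X = 48: dY/dX = 89856, Y = 1437696

Elasticity = 89856 · (48 / 1437696) = 3

Interpretation: for a small percentage change in X, the percentage change in Y is approximately 3.00 times as large.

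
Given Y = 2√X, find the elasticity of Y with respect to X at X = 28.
Elasticity = 1/2

Elasticity = (dY/dX) · (X/Y)

dY/dX = 1/√X
At X = 28: dY/dX = √7/14, Y = 4·√7

Elasticity = (√7/14) · (28 / (4·√7)) = 1/2

Interpretation: for a small percentage change in X, the percentage change in Y is approximately 0.50 times as large.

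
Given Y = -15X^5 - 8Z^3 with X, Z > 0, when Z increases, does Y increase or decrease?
Y decreases

Taking the partial derivative:
∂Y/∂Z = -24Z^2

∂Y/∂Z = -24Z^2 < 0 (assuming positive values)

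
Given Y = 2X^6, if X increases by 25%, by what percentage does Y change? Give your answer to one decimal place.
281.5%

For Y = 2X^6:
If X → X(1 + 0.25)
Then Y → Y · (1 + 0.25)^6
     ≈ Y · 3.8147

Percentage change = ((1 + 0.25)^6 − 1) × 100% ≈ 281.5%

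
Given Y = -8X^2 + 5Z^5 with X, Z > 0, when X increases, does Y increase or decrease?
Y decreases

Taking the partial derivative:
∂Y/∂X = -16X

∂Y/∂X = -16X < 0 (assuming positive values)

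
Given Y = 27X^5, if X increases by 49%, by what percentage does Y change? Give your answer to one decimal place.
634.4%

For Y = 27X^5:
If X → X(1 + 0.49)
Then Y → Y · (1 + 0.49)^5
     ≈ Y · 7.3440

Percentage change = ((1 + 0.49)^5 − 1) × 100% ≈ 634.4%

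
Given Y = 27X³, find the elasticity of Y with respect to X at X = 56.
Elasticity = 3

Elasticity = (dY/dX) · (X/Y)

dY/dX = 81·X²
At X = 56: dY/dX = 254016, Y = 4741632

Elasticity = 254016 · (56 / 4741632) = 3

Interpretation: for a small percentage change in X, the percentage change in Y is approximately 3.00 times as large.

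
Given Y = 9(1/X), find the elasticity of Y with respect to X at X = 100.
Elasticity = -1

Elasticity = (dY/dX) · (X/Y)

dY/dX = -9/X²
At X = 100: dY/dX = -9/10000, Y = 9/100

Elasticity = (-9/10000) · (100 / (9/100)) = -1

Interpretation: for a small percentage change in X, the percentage change in Y is approximately -1.00 times as large.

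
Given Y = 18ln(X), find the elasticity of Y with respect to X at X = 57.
Elasticity = 1/ln(57) ≈ 0.2473

Elasticity = (dY/dX) · (X/Y)

dY/dX = 18/X
At X = 57: dY/dX = 6/19, Y = 18·ln(57)

Elasticity = (6/19) · (57 / (18·ln(57))) = 1/ln(57) ≈ 0.2473

Interpretation: for a small percentage change in X, the percentage change in Y is approximately 0.25 times as large.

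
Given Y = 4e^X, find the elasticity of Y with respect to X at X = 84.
Elasticity = 84

Elasticity = (dY/dX) · (X/Y)

dY/dX = 4·e^X
At X = 84: dY/dX = 4·e^84, Y = 4·e^84

Elasticity = (4·e^84) · (84 / (4·e^84)) = 84

Interpretation: for a small percentage change in X, the percentage change in Y is approximately 84.00 times as large.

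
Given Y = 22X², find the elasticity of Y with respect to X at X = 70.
Elasticity = 2

Elasticity = (dY/dX) · (X/Y)

dY/dX = 44·X
At X = 70: dY/dX = 3080, Y = 107800

Elasticity = 3080 · (70 / 107800) = 2

Interpretation: for a small percentage change in X, the percentage change in Y is approximately 2.00 times as large.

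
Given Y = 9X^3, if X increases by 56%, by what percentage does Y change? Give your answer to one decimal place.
279.6%

For Y = 9X^3:
If X → X(1 + 0.56)
Then Y → Y · (1 + 0.56)^3
     ≈ Y · 3.7964

Percentage change = ((1 + 0.56)^3 − 1) × 100% ≈ 279.6%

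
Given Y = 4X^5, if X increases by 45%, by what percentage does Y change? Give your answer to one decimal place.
541.0%

For Y = 4X^5:
If X → X(1 + 0.45)
Then Y → Y · (1 + 0.45)^5
     ≈ Y · 6.4097

Percentage change = ((1 + 0.45)^5 − 1) × 100% ≈ 541.0%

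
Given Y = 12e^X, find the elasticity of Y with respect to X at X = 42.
Elasticity = 42

Elasticity = (dY/dX) · (X/Y)

dY/dX = 12·e^X
At X = 42: dY/dX = 12·e^42, Y = 12·e^42

Elasticity = (12·e^42) · (42 / (12·e^42)) = 42

Interpretation: for a small percentage change in X, the percentage change in Y is approximately 42.00 times as large.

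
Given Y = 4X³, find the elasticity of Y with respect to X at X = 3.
Elasticity = 3

Elasticity = (dY/dX) · (X/Y)

dY/dX = 12·X²
At X = 3: dY/dX = 108, Y = 108

Elasticity = 108 · (3 / 108) = 3

Interpretation: for a small percentage change in X, the percentage change in Y is approximately 3.00 times as large.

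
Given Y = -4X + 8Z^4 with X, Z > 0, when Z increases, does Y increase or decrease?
Y increases

Taking the partial derivative:
∂Y/∂Z = 32Z^3

∂Y/∂Z = 32Z^3 > 0 (assuming positive values)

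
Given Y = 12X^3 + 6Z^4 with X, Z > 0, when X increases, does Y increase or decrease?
Y increases

Taking the partial derivative:
∂Y/∂X = 36X^2

∂Y/∂X = 36X^2 > 0 (assuming positive values)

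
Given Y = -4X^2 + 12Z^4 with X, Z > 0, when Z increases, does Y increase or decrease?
Y increases

Taking the partial derivative:
∂Y/∂Z = 48Z^3

∂Y/∂Z = 48Z^3 > 0 (assuming positive values)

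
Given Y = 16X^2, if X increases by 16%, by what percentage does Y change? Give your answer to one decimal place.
34.6%

For Y = 16X^2:
If X → X(1 + 0.16)
Then Y → Y · (1 + 0.16)^2
     = Y · 1.3456

Percentage change = ((1 + 0.16)^2 − 1) × 100% ≈ 34.6%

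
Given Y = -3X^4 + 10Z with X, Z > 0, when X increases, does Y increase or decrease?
Y decreases

Taking the partial derivative:
∂Y/∂X = -12X^3

∂Y/∂X = -12X^3 < 0 (assuming positive values)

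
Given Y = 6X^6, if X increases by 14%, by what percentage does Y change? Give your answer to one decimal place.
119.5%

For Y = 6X^6:
If X → X(1 + 0.14)
Then Y → Y · (1 + 0.14)^6
     ≈ Y · 2.1950

Percentage change = ((1 + 0.14)^6 − 1) × 100% ≈ 119.5%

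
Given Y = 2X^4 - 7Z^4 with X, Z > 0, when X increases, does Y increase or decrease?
Y increases

Taking the partial derivative:
∂Y/∂X = 8X^3

∂Y/∂X = 8X^3 > 0 (assuming positive values)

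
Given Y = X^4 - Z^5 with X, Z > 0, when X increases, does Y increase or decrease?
Y increases

Taking the partial derivative:
∂Y/∂X = 4X^3

∂Y/∂X = 4X^3 > 0 (assuming positive values)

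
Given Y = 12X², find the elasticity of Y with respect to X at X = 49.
Elasticity = 2

Elasticity = (dY/dX) · (X/Y)

dY/dX = 24·X
At X = 49: dY/dX = 1176, Y = 28812

Elasticity = 1176 · (49 / 28812) = 2

Interpretation: for a small percentage change in X, the percentage change in Y is approximately 2.00 times as large.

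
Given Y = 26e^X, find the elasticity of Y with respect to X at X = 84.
Elasticity = 84

Elasticity = (dY/dX) · (X/Y)

dY/dX = 26·e^X
At X = 84: dY/dX = 26·e^84, Y = 26·e^84

Elasticity = (26·e^84) · (84 / (26·e^84)) = 84

Interpretation: for a small percentage change in X, the percentage change in Y is approximately 84.00 times as large.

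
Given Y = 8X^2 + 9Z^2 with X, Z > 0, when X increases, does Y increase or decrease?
Y increases

Taking the partial derivative:
∂Y/∂X = 16X

∂Y/∂X = 16X > 0 (assuming positive values)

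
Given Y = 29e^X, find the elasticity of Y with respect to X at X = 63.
Elasticity = 63

Elasticity = (dY/dX) · (X/Y)

dY/dX = 29·e^X
At X = 63: dY/dX = 29·e^63, Y = 29·e^63

Elasticity = (29·e^63) · (63 / (29·e^63)) = 63

Interpretation: for a small percentage change in X, the percentage change in Y is approximately 63.00 times as large.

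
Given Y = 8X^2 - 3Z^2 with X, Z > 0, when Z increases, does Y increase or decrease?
Y decreases

Taking the partial derivative:
∂Y/∂Z = -6Z

∂Y/∂Z = -6Z < 0 (assuming positive values)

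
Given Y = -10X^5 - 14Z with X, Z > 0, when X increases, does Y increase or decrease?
Y decreases

Taking the partial derivative:
∂Y/∂X = -50X^4

∂Y/∂X = -50X^4 < 0 (assuming positive values)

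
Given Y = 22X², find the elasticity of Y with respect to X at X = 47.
Elasticity = 2

Elasticity = (dY/dX) · (X/Y)

dY/dX = 44·X
At X = 47: dY/dX = 2068, Y = 48598

Elasticity = 2068 · (47 / 48598) = 2

Interpretation: for a small percentage change in X, the percentage change in Y is approximately 2.00 times as large.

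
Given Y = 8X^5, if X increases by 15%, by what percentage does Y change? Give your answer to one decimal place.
101.1%

For Y = 8X^5:
If X → X(1 + 0.15)
Then Y → Y · (1 + 0.15)^5
     ≈ Y · 2.0114

Percentage change = ((1 + 0.15)^5 − 1) × 100% ≈ 101.1%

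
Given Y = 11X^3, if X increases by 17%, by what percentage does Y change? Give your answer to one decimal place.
60.2%

For Y = 11X^3:
If X → X(1 + 0.17)
Then Y → Y · (1 + 0.17)^3
     ≈ Y · 1.6016

Percentage change = ((1 + 0.17)^3 − 1) × 100% ≈ 60.2%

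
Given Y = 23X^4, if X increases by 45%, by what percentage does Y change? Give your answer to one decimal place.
342.1%

For Y = 23X^4:
If X → X(1 + 0.45)
Then Y → Y · (1 + 0.45)^4
     ≈ Y · 4.4205

Percentage change = ((1 + 0.45)^4 − 1) × 100% ≈ 342.1%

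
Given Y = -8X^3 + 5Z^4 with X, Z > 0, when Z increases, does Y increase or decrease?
Y increases

Taking the partial derivative:
∂Y/∂Z = 20Z^3

∂Y/∂Z = 20Z^3 > 0 (assuming positive values)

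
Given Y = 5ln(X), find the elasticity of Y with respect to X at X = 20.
Elasticity = 1/ln(20) ≈ 0.3338

Elasticity = (dY/dX) · (X/Y)

dY/dX = 5/X
At X = 20: dY/dX = 1/4, Y = 5·ln(20)

Elasticity = (1/4) · (20 / (5·ln(20))) = 1/ln(20) ≈ 0.3338

Interpretation: for a small percentage change in X, the percentage change in Y is approximately 0.33 times as large.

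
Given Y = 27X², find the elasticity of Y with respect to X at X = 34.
Elasticity = 2

Elasticity = (dY/dX) · (X/Y)

dY/dX = 54·X
At X = 34: dY/dX = 1836, Y = 31212

Elasticity = 1836 · (34 / 31212) = 2

Interpretation: for a small percentage change in X, the percentage change in Y is approximately 2.00 times as large.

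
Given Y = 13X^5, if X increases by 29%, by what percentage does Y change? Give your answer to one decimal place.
257.2%

For Y = 13X^5:
If X → X(1 + 0.29)
Then Y → Y · (1 + 0.29)^5
     ≈ Y · 3.5723

Percentage change = ((1 + 0.29)^5 − 1) × 100% ≈ 257.2%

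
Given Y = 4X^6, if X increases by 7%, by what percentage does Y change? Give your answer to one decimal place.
50.1%

For Y = 4X^6:
If X → X(1 + 0.07)
Then Y → Y · (1 + 0.07)^6
     ≈ Y · 1.5007

Percentage change = ((1 + 0.07)^6 − 1) × 100% ≈ 50.1%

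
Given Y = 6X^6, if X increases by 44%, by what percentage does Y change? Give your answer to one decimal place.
791.6%

For Y = 6X^6:
If X → X(1 + 0.44)
Then Y → Y · (1 + 0.44)^6
     ≈ Y · 8.9161

Percentage change = ((1 + 0.44)^6 − 1) × 100% ≈ 791.6%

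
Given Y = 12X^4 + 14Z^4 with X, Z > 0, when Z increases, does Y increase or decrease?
Y increases

Taking the partial derivative:
∂Y/∂Z = 56Z^3

∂Y/∂Z = 56Z^3 > 0 (assuming positive values)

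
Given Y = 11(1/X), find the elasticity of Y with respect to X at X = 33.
Elasticity = -1

Elasticity = (dY/dX) · (X/Y)

dY/dX = -11/X²
At X = 33: dY/dX = -1/99, Y = 1/3

Elasticity = (-1/99) · (33 / (1/3)) = -1

Interpretation: for a small percentage change in X, the percentage change in Y is approximately -1.00 times as large.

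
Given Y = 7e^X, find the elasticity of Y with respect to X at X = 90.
Elasticity = 90

Elasticity = (dY/dX) · (X/Y)

dY/dX = 7·e^X
At X = 90: dY/dX = 7·e^90, Y = 7·e^90

Elasticity = (7·e^90) · (90 / (7·e^90)) = 90

Interpretation: for a small percentage change in X, the percentage change in Y is approximately 90.00 times as large.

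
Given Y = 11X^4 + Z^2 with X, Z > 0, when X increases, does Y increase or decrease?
Y increases

Taking the partial derivative:
∂Y/∂X = 44X^3

∂Y/∂X = 44X^3 > 0 (assuming positive values)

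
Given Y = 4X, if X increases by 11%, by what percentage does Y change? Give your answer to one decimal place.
11.0%

For Y = 4X:
If X → X(1 + 0.11)
Then Y → Y · (1 + 0.11)^1
     = Y · 1.1100

Percentage change = ((1 + 0.11)^1 − 1) × 100% = 11.0%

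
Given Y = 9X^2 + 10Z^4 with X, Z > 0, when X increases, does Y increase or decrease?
Y increases

Taking the partial derivative:
∂Y/∂X = 18X

∂Y/∂X = 18X > 0 (assuming positive values)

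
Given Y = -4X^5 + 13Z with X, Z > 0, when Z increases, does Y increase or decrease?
Y increases

Taking the partial derivative:
∂Y/∂Z = 13

∂Y/∂Z = 13 > 0 (assuming positive values)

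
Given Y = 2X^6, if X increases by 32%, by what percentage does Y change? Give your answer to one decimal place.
429.0%

For Y = 2X^6:
If X → X(1 + 0.32)
Then Y → Y · (1 + 0.32)^6
     ≈ Y · 5.2899

Percentage change = ((1 + 0.32)^6 − 1) × 100% ≈ 429.0%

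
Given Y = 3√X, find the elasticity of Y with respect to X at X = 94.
Elasticity = 1/2

Elasticity = (dY/dX) · (X/Y)

dY/dX = 3/(2·√X)
At X = 94: dY/dX = 3·√94/188, Y = 3·√94

Elasticity = (3·√94/188) · (94 / (3·√94)) = 1/2

Interpretation: for a small percentage change in X, the percentage change in Y is approximately 0.50 times as large.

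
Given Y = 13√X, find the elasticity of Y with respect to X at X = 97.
Elasticity = 1/2

Elasticity = (dY/dX) · (X/Y)

dY/dX = 13/(2·√X)
At X = 97: dY/dX = 13·√97/194, Y = 13·√97

Elasticity = (13·√97/194) · (97 / (13·√97)) = 1/2

Interpretation: for a small percentage change in X, the percentage change in Y is approximately 0.50 times as large.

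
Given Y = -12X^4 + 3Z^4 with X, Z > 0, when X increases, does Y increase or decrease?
Y decreases

Taking the partial derivative:
∂Y/∂X = -48X^3

∂Y/∂X = -48X^3 < 0 (assuming positive values)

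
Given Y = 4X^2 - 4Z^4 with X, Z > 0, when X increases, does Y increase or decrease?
Y increases

Taking the partial derivative:
∂Y/∂X = 8X

∂Y/∂X = 8X > 0 (assuming positive values)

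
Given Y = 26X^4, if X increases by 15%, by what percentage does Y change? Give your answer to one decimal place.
74.9%

For Y = 26X^4:
If X → X(1 + 0.15)
Then Y → Y · (1 + 0.15)^4
     ≈ Y · 1.7490

Percentage change = ((1 + 0.15)^4 − 1) × 100% ≈ 74.9%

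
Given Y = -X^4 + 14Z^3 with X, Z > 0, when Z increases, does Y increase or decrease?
Y increases

Taking the partial derivative:
∂Y/∂Z = 42Z^2

∂Y/∂Z = 42Z^2 > 0 (assuming positive values)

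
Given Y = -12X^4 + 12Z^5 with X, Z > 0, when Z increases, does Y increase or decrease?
Y increases

Taking the partial derivative:
∂Y/∂Z = 60Z^4

∂Y/∂Z = 60Z^4 > 0 (assuming positive values)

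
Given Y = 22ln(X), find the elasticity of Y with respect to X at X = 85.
Elasticity = 1/ln(85) ≈ 0.2251

Elasticity = (dY/dX) · (X/Y)

dY/dX = 22/X
At X = 85: dY/dX = 22/85, Y = 22·ln(85)

Elasticity = (22/85) · (85 / (22·ln(85))) = 1/ln(85) ≈ 0.2251

Interpretation: for a small percentage change in X, the percentage change in Y is approximately 0.23 times as large.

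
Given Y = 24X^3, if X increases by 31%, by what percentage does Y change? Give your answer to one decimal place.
124.8%

For Y = 24X^3:
If X → X(1 + 0.31)
Then Y → Y · (1 + 0.31)^3
     ≈ Y · 2.2481

Percentage change = ((1 + 0.31)^3 − 1) × 100% ≈ 124.8%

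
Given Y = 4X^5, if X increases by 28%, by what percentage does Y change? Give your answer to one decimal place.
243.6%

For Y = 4X^5:
If X → X(1 + 0.28)
Then Y → Y · (1 + 0.28)^5
     ≈ Y · 3.4360

Percentage change = ((1 + 0.28)^5 − 1) × 100% ≈ 243.6%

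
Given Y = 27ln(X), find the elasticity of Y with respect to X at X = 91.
Elasticity = 1/ln(91) ≈ 0.2217

Elasticity = (dY/dX) · (X/Y)

dY/dX = 27/X
At X = 91: dY/dX = 27/91, Y = 27·ln(91)

Elasticity = (27/91) · (91 / (27·ln(91))) = 1/ln(91) ≈ 0.2217

Interpretation: for a small percentage change in X, the percentage change in Y is approximately 0.22 times as large.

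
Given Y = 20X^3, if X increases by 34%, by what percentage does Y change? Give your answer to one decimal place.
140.6%

For Y = 20X^3:
If X → X(1 + 0.34)
Then Y → Y · (1 + 0.34)^3
     ≈ Y · 2.4061

Percentage change = ((1 + 0.34)^3 − 1) × 100% ≈ 140.6%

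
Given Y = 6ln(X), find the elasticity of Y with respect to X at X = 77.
Elasticity = 1/ln(77) ≈ 0.2302

Elasticity = (dY/dX) · (X/Y)

dY/dX = 6/X
At X = 77: dY/dX = 6/77, Y = 6·ln(77)

Elasticity = (6/77) · (77 / (6·ln(77))) = 1/ln(77) ≈ 0.2302

Interpretation: for a small percentage change in X, the percentage change in Y is approximately 0.23 times as large.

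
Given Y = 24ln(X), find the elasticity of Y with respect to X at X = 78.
Elasticity = 1/ln(78) ≈ 0.2295

Elasticity = (dY/dX) · (X/Y)

dY/dX = 24/X
At X = 78: dY/dX = 4/13, Y = 24·ln(78)

Elasticity = (4/13) · (78 / (24·ln(78))) = 1/ln(78) ≈ 0.2295

Interpretation: for a small percentage change in X, the percentage change in Y is approximately 0.23 times as large.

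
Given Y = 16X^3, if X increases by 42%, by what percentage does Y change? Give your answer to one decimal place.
186.3%

For Y = 16X^3:
If X → X(1 + 0.42)
Then Y → Y · (1 + 0.42)^3
     ≈ Y · 2.8633

Percentage change = ((1 + 0.42)^3 − 1) × 100% ≈ 186.3%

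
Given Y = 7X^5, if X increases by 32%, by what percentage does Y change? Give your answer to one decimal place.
300.7%

For Y = 7X^5:
If X → X(1 + 0.32)
Then Y → Y · (1 + 0.32)^5
     ≈ Y · 4.0075

Percentage change = ((1 + 0.32)^5 − 1) × 100% ≈ 300.7%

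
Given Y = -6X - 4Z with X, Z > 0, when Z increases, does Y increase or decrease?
Y decreases

Taking the partial derivative:
∂Y/∂Z = -4

∂Y/∂Z = -4 < 0 (assuming positive values)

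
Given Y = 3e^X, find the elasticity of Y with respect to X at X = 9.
Elasticity = 9

Elasticity = (dY/dX) · (X/Y)

dY/dX = 3·e^X
At X = 9: dY/dX = 3·e^9, Y = 3·e^9

Elasticity = (3·e^9) · (9 / (3·e^9)) = 9

Interpretation: for a small percentage change in X, the percentage change in Y is approximately 9.00 times as large.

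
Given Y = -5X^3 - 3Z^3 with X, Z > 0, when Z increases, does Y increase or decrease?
Y decreases

Taking the partial derivative:
∂Y/∂Z = -9Z^2

∂Y/∂Z = -9Z^2 < 0 (assuming positive values)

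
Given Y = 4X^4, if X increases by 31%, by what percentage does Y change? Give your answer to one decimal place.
194.5%

For Y = 4X^4:
If X → X(1 + 0.31)
Then Y → Y · (1 + 0.31)^4
     ≈ Y · 2.9450

Percentage change = ((1 + 0.31)^4 − 1) × 100% ≈ 194.5%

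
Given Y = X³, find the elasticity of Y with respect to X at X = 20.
Elasticity = 3

Elasticity = (dY/dX) · (X/Y)

dY/dX = 3·X²
At X = 20: dY/dX = 1200, Y = 8000

Elasticity = 1200 · (20 / 8000) = 3

Interpretation: for a small percentage change in X, the percentage change in Y is approximately 3.00 times as large.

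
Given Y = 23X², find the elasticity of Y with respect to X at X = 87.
Elasticity = 2

Elasticity = (dY/dX) · (X/Y)

dY/dX = 46·X
At X = 87: dY/dX = 4002, Y = 174087

Elasticity = 4002 · (87 / 174087) = 2

Interpretation: for a small percentage change in X, the percentage change in Y is approximately 2.00 times as large.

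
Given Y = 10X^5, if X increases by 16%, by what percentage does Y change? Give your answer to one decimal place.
110.0%

For Y = 10X^5:
If X → X(1 + 0.16)
Then Y → Y · (1 + 0.16)^5
     ≈ Y · 2.1003

Percentage change = ((1 + 0.16)^5 − 1) × 100% ≈ 110.0%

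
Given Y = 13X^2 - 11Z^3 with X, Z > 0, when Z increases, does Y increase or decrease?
Y decreases

Taking the partial derivative:
∂Y/∂Z = -33Z^2

∂Y/∂Z = -33Z^2 < 0 (assuming positive values)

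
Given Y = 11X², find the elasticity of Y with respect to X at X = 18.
Elasticity = 2

Elasticity = (dY/dX) · (X/Y)

dY/dX = 22·X
At X = 18: dY/dX = 396, Y = 3564

Elasticity = 396 · (18 / 3564) = 2

Interpretation: for a small percentage change in X, the percentage change in Y is approximately 2.00 times as large.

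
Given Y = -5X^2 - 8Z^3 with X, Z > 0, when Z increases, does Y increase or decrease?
Y decreases

Taking the partial derivative:
∂Y/∂Z = -24Z^2

∂Y/∂Z = -24Z^2 < 0 (assuming positive values)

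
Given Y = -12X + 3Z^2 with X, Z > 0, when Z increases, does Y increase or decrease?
Y increases

Taking the partial derivative:
∂Y/∂Z = 6Z

∂Y/∂Z = 6Z > 0 (assuming positive values)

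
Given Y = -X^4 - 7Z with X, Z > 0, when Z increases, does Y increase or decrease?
Y decreases

Taking the partial derivative:
∂Y/∂Z = -7

∂Y/∂Z = -7 < 0 (assuming positive values)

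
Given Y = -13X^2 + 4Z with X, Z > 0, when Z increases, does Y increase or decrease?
Y increases

Taking the partial derivative:
∂Y/∂Z = 4

∂Y/∂Z = 4 > 0 (assuming positive values)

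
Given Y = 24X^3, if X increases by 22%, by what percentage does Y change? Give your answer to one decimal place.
81.6%

For Y = 24X^3:
If X → X(1 + 0.22)
Then Y → Y · (1 + 0.22)^3
     ≈ Y · 1.8158

Percentage change = ((1 + 0.22)^3 − 1) × 100% ≈ 81.6%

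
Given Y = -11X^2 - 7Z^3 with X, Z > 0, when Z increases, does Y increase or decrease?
Y decreases

Taking the partial derivative:
∂Y/∂Z = -21Z^2

∂Y/∂Z = -21Z^2 < 0 (assuming positive values)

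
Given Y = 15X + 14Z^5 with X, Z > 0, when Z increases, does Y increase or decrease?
Y increases

Taking the partial derivative:
∂Y/∂Z = 70Z^4

∂Y/∂Z = 70Z^4 > 0 (assuming positive values)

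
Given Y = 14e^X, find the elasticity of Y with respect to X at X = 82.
Elasticity = 82

Elasticity = (dY/dX) · (X/Y)

dY/dX = 14·e^X
At X = 82: dY/dX = 14·e^82, Y = 14·e^82

Elasticity = (14·e^82) · (82 / (14·e^82)) = 82

Interpretation: for a small percentage change in X, the percentage change in Y is approximately 82.00 times as large.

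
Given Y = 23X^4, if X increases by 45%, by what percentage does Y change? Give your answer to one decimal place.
342.1%

For Y = 23X^4:
If X → X(1 + 0.45)
Then Y → Y · (1 + 0.45)^4
     ≈ Y · 4.4205

Percentage change = ((1 + 0.45)^4 − 1) × 100% ≈ 342.1%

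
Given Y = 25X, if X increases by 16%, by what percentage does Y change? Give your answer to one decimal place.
16.0%

For Y = 25X:
If X → X(1 + 0.16)
Then Y → Y · (1 + 0.16)^1
     = Y · 1.1600

Percentage change = ((1 + 0.16)^1 − 1) × 100% = 16.0%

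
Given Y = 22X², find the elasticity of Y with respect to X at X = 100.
Elasticity = 2

Elasticity = (dY/dX) · (X/Y)

dY/dX = 44·X
At X = 100: dY/dX = 4400, Y = 220000

Elasticity = 4400 · (100 / 220000) = 2

Interpretation: for a small percentage change in X, the percentage change in Y is approximately 2.00 times as large.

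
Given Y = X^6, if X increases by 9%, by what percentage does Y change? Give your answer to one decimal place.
67.7%

For Y = X^6:
If X → X(1 + 0.09)
Then Y → Y · (1 + 0.09)^6
     ≈ Y · 1.6771

Percentage change = ((1 + 0.09)^6 − 1) × 100% ≈ 67.7%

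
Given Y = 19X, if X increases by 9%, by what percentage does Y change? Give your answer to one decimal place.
9.0%

For Y = 19X:
If X → X(1 + 0.09)
Then Y → Y · (1 + 0.09)^1
     = Y · 1.0900

Percentage change = ((1 + 0.09)^1 − 1) × 100% = 9.0%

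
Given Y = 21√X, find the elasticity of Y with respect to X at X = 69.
Elasticity = 1/2

Elasticity = (dY/dX) · (X/Y)

dY/dX = 21/(2·√X)
At X = 69: dY/dX = 7·√69/46, Y = 21·√69

Elasticity = (7·√69/46) · (69 / (21·√69)) = 1/2

Interpretation: for a small percentage change in X, the percentage change in Y is approximately 0.50 times as large.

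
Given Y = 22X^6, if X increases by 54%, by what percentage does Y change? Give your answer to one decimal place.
1233.9%

For Y = 22X^6:
If X → X(1 + 0.54)
Then Y → Y · (1 + 0.54)^6
     ≈ Y · 13.3390

Percentage change = ((1 + 0.54)^6 − 1) × 100% ≈ 1233.9%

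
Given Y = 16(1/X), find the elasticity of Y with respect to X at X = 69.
Elasticity = -1

Elasticity = (dY/dX) · (X/Y)

dY/dX = -16/X²
At X = 69: dY/dX = -16/4761, Y = 16/69

Elasticity = (-16/4761) · (69 / (16/69)) = -1

Interpretation: for a small percentage change in X, the percentage change in Y is approximately -1.00 times as large.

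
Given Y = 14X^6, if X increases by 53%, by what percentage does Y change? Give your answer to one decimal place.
1182.8%

For Y = 14X^6:
If X → X(1 + 0.53)
Then Y → Y · (1 + 0.53)^6
     ≈ Y · 12.8277

Percentage change = ((1 + 0.53)^6 − 1) × 100% ≈ 1182.8%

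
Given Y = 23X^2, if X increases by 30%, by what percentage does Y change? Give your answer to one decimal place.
69.0%

For Y = 23X^2:
If X → X(1 + 0.3)
Then Y → Y · (1 + 0.3)^2
     = Y · 1.6900

Percentage change = ((1 + 0.3)^2 − 1) × 100% = 69.0%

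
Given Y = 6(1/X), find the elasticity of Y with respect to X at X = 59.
Elasticity = -1

Elasticity = (dY/dX) · (X/Y)

dY/dX = -6/X²
At X = 59: dY/dX = -6/3481, Y = 6/59

Elasticity = (-6/3481) · (59 / (6/59)) = -1

Interpretation: for a small percentage change in X, the percentage change in Y is approximately -1.00 times as large.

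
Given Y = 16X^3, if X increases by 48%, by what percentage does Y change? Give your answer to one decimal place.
224.2%

For Y = 16X^3:
If X → X(1 + 0.48)
Then Y → Y · (1 + 0.48)^3
     ≈ Y · 3.2418

Percentage change = ((1 + 0.48)^3 − 1) × 100% ≈ 224.2%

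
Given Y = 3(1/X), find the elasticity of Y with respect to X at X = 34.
Elasticity = -1

Elasticity = (dY/dX) · (X/Y)

dY/dX = -3/X²
At X = 34: dY/dX = -3/1156, Y = 3/34

Elasticity = (-3/1156) · (34 / (3/34)) = -1

Interpretation: for a small percentage change in X, the percentage change in Y is approximately -1.00 times as large.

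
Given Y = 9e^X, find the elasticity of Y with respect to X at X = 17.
Elasticity = 17

Elasticity = (dY/dX) · (X/Y)

dY/dX = 9·e^X
At X = 17: dY/dX = 9·e^17, Y = 9·e^17

Elasticity = (9·e^17) · (17 / (9·e^17)) = 17

Interpretation: for a small percentage change in X, the percentage change in Y is approximately 17.00 times as large.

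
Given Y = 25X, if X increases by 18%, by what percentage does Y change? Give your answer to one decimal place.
18.0%

For Y = 25X:
If X → X(1 + 0.18)
Then Y → Y · (1 + 0.18)^1
     = Y · 1.1800

Percentage change = ((1 + 0.18)^1 − 1) × 100% = 18.0%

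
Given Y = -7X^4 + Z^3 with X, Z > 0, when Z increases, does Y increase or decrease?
Y increases

Taking the partial derivative:
∂Y/∂Z = 3Z^2

∂Y/∂Z = 3Z^2 > 0 (assuming positive values)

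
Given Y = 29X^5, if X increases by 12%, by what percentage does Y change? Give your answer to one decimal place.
76.2%

For Y = 29X^5:
If X → X(1 + 0.12)
Then Y → Y · (1 + 0.12)^5
     ≈ Y · 1.7623

Percentage change = ((1 + 0.12)^5 − 1) × 100% ≈ 76.2%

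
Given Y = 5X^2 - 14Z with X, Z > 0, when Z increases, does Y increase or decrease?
Y decreases

Taking the partial derivative:
∂Y/∂Z = -14

∂Y/∂Z = -14 < 0 (assuming positive values)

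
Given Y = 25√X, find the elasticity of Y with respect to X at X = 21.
Elasticity = 1/2

Elasticity = (dY/dX) · (X/Y)

dY/dX = 25/(2·√X)
At X = 21: dY/dX = 25·√21/42, Y = 25·√21

Elasticity = (25·√21/42) · (21 / (25·√21)) = 1/2

Interpretation: for a small percentage change in X, the percentage change in Y is approximately 0.50 times as large.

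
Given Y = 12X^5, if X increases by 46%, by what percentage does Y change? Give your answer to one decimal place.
563.4%

For Y = 12X^5:
If X → X(1 + 0.46)
Then Y → Y · (1 + 0.46)^5
     ≈ Y · 6.6338

Percentage change = ((1 + 0.46)^5 − 1) × 100% ≈ 563.4%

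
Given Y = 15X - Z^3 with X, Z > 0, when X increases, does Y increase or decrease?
Y increases

Taking the partial derivative:
∂Y/∂X = 15

∂Y/∂X = 15 > 0 (assuming positive values)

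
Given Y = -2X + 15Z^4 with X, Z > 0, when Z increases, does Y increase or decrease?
Y increases

Taking the partial derivative:
∂Y/∂Z = 60Z^3

∂Y/∂Z = 60Z^3 > 0 (assuming positive values)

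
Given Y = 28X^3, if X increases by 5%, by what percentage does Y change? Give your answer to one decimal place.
15.8%

For Y = 28X^3:
If X → X(1 + 0.05)
Then Y → Y · (1 + 0.05)^3
     ≈ Y · 1.1576

Percentage change = ((1 + 0.05)^3 − 1) × 100% ≈ 15.8%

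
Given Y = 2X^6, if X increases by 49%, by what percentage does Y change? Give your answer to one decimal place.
994.3%

For Y = 2X^6:
If X → X(1 + 0.49)
Then Y → Y · (1 + 0.49)^6
     ≈ Y · 10.9425

Percentage change = ((1 + 0.49)^6 − 1) × 100% ≈ 994.3%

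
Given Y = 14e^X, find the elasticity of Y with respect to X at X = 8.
Elasticity = 8

Elasticity = (dY/dX) · (X/Y)

dY/dX = 14·e^X
At X = 8: dY/dX = 14·e^8, Y = 14·e^8

Elasticity = (14·e^8) · (8 / (14·e^8)) = 8

Interpretation: for a small percentage change in X, the percentage change in Y is approximately 8.00 times as large.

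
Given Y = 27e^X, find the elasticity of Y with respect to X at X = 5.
Elasticity = 5

Elasticity = (dY/dX) · (X/Y)

dY/dX = 27·e^X
At X = 5: dY/dX = 27·e^5, Y = 27·e^5

Elasticity = (27·e^5) · (5 / (27·e^5)) = 5

Interpretation: for a small percentage change in X, the percentage change in Y is approximately 5.00 times as large.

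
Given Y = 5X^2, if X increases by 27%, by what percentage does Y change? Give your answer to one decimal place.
61.3%

For Y = 5X^2:
If X → X(1 + 0.27)
Then Y → Y · (1 + 0.27)^2
     = Y · 1.6129

Percentage change = ((1 + 0.27)^2 − 1) × 100% ≈ 61.3%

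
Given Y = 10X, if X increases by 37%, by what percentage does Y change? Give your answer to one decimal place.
37.0%

For Y = 10X:
If X → X(1 + 0.37)
Then Y → Y · (1 + 0.37)^1
     = Y · 1.3700

Percentage change = ((1 + 0.37)^1 − 1) × 100% = 37.0%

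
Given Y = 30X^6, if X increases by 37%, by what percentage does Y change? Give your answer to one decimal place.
561.2%

For Y = 30X^6:
If X → X(1 + 0.37)
Then Y → Y · (1 + 0.37)^6
     ≈ Y · 6.6119

Percentage change = ((1 + 0.37)^6 − 1) × 100% ≈ 561.2%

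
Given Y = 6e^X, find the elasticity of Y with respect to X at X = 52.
Elasticity = 52

Elasticity = (dY/dX) · (X/Y)

dY/dX = 6·e^X
At X = 52: dY/dX = 6·e^52, Y = 6·e^52

Elasticity = (6·e^52) · (52 / (6·e^52)) = 52

Interpretation: for a small percentage change in X, the percentage change in Y is approximately 52.00 times as large.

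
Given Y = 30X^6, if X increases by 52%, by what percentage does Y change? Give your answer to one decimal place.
1133.3%

For Y = 30X^6:
If X → X(1 + 0.52)
Then Y → Y · (1 + 0.52)^6
     ≈ Y · 12.3328

Percentage change = ((1 + 0.52)^6 − 1) × 100% ≈ 1133.3%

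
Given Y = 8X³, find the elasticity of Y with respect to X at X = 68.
Elasticity = 3

Elasticity = (dY/dX) · (X/Y)

dY/dX = 24·X²
At X = 68: dY/dX = 110976, Y = 2515456

Elasticity = 110976 · (68 / 2515456) = 3

Interpretation: for a small percentage change in X, the percentage change in Y is approximately 3.00 times as large.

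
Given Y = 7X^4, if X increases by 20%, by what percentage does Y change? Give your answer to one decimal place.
107.4%

For Y = 7X^4:
If X → X(1 + 0.2)
Then Y → Y · (1 + 0.2)^4
     = Y · 2.0736

Percentage change = ((1 + 0.2)^4 − 1) × 100% ≈ 107.4%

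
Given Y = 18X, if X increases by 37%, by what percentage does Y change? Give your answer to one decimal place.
37.0%

For Y = 18X:
If X → X(1 + 0.37)
Then Y → Y · (1 + 0.37)^1
     = Y · 1.3700

Percentage change = ((1 + 0.37)^1 − 1) × 100% = 37.0%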